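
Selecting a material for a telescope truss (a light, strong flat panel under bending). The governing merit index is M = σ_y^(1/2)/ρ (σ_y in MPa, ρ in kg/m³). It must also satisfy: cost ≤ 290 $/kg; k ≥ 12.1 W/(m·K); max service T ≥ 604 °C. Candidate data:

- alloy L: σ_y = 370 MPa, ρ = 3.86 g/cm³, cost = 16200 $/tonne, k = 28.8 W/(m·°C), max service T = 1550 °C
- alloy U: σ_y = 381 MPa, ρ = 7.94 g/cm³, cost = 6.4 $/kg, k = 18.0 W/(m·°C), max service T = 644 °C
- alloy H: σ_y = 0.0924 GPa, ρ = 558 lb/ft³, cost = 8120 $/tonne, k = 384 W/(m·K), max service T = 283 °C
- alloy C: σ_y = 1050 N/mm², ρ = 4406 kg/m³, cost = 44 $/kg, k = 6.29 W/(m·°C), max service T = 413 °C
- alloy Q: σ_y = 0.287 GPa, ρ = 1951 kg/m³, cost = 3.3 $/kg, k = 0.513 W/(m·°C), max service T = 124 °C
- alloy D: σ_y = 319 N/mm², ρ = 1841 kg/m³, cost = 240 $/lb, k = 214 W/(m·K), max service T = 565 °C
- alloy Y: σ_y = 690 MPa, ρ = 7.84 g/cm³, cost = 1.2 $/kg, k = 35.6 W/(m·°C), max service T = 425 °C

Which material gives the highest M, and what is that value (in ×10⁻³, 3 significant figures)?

Screen on constraints: cost ≤ 290 $/kg; k ≥ 12.1 W/(m·K); max service T ≥ 604 °C. Survivors: alloy L, alloy U.
In SI units:
  alloy L: σ_y = 370.0 MPa, ρ = 3860 kg/m³
  alloy U: σ_y = 381.0 MPa, ρ = 7940 kg/m³
  alloy L: M = 4.98×10⁻³
  alloy U: M = 2.46×10⁻³
The maximum is for alloy L.

alloy L, M = 4.98×10⁻³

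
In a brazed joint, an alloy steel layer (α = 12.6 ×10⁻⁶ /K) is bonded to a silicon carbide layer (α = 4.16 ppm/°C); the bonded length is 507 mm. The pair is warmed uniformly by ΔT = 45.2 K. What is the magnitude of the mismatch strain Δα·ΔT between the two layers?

3.81×10⁻⁴

Δα = |12.6 − 4.16|×10⁻⁶/K = 8.44×10⁻⁶/K.
Mismatch strain = Δα·ΔT = 8.44×10⁻⁶ × 45.2 = 3.81×10⁻⁴.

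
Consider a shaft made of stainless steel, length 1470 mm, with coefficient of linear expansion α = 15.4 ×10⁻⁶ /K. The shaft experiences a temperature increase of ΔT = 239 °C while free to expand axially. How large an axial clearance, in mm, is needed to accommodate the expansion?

5.41 mm

ΔL = α·L₀·ΔT = 15.4×10⁻⁶ × 1470 mm × 239.0 K = 5.41 mm.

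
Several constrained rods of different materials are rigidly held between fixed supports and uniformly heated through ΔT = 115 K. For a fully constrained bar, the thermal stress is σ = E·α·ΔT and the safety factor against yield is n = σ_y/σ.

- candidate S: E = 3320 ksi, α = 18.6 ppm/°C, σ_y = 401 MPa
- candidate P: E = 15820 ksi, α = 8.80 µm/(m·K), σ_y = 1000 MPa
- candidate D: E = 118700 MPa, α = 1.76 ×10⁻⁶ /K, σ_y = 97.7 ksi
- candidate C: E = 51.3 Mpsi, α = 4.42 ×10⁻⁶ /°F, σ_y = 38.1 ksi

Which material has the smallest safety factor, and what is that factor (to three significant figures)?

Per material, after unit conversion:
  candidate S: E = 22.89, α = 18.6, σ_y = 401.0 → σ = 49.0 MPa, n = 8.19
  candidate P: E = 109.1, α = 8.80, σ_y = 1000 → σ = 110 MPa, n = 9.06
  candidate D: E = 118.7, α = 1.76, σ_y = 673.6 → σ = 24.0 MPa, n = 28.0
  candidate C: E = 353.7, α = 7.96, σ_y = 262.7 → σ = 324 MPa, n = 0.812
Smallest n: candidate C with n = 0.812.

candidate C, n = 0.812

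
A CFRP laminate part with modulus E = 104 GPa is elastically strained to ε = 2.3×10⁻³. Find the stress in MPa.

σ = E·ε = 104000 MPa × 2.3×10⁻³ = 239 MPa.

239 MPa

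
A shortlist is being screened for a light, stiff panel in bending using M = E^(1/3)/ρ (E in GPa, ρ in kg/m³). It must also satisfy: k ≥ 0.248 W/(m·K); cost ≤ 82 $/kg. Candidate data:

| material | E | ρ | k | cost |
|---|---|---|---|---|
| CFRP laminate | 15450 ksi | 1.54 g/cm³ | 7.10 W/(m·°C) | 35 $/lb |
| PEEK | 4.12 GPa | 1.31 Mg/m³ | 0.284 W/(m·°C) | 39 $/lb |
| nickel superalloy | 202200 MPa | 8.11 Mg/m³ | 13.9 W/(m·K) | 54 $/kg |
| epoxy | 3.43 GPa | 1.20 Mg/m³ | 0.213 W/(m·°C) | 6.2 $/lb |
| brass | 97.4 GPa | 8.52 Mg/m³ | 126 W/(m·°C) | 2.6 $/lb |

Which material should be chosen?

CFRP laminate

Screen on constraints: k ≥ 0.248 W/(m·K); cost ≤ 82 $/kg. Survivors: CFRP laminate, nickel superalloy, brass.
Normalizing units and computing the index:
  CFRP laminate: E = 106.5 GPa, ρ = 1540 kg/m³
  nickel superalloy: E = 202.2 GPa, ρ = 8110 kg/m³
  brass: E = 97.40 GPa, ρ = 8520 kg/m³
  CFRP laminate: M = 3.08×10⁻³
  nickel superalloy: M = 0.724×10⁻³
  brass: M = 0.540×10⁻³
The maximum is for CFRP laminate.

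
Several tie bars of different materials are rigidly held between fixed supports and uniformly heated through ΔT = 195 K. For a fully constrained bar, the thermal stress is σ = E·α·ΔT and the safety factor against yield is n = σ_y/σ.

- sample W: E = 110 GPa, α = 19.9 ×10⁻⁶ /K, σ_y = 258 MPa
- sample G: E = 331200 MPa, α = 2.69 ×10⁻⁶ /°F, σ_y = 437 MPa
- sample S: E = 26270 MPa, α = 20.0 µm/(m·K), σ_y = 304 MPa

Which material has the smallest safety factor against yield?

Converting E to GPa, α to ×10⁻⁶/K, σ_y to MPa, then σ and n for each:
  sample W: E = 110.0, α = 19.9, σ_y = 258.0 → σ = 427 MPa, n = 0.604
  sample G: E = 331.2, α = 4.84, σ_y = 437.0 → σ = 313 MPa, n = 1.40
  sample S: E = 26.27, α = 20.0, σ_y = 304.0 → σ = 102 MPa, n = 2.97
Smallest n: sample W with n = 0.604.

sample W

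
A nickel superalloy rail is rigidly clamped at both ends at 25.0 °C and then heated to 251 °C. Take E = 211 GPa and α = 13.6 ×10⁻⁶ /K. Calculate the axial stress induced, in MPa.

649 MPa

ΔT = 226.0 K. Constrained thermal stress σ = E·α·ΔT = 211.0×10³ MPa × 13.6×10⁻⁶ × 226.0 = 649 MPa (compressive).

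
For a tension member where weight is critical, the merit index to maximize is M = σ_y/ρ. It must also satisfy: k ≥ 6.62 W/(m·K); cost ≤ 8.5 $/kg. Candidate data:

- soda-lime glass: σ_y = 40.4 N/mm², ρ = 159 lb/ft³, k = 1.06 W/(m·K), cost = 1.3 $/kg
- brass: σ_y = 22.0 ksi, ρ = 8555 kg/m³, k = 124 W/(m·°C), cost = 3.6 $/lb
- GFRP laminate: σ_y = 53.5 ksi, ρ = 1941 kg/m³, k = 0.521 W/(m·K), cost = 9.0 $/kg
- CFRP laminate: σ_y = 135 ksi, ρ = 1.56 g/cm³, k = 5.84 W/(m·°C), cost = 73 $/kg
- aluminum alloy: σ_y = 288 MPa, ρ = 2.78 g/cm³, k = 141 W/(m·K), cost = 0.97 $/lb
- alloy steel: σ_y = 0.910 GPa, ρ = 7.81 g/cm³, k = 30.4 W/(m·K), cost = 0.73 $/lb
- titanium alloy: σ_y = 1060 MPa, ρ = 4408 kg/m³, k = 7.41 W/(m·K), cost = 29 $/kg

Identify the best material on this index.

alloy steel

Screen on constraints: k ≥ 6.62 W/(m·K); cost ≤ 8.5 $/kg. Survivors: brass, aluminum alloy, alloy steel.
After converting to SI:
  brass: σ_y = 151.7 MPa, ρ = 8555 kg/m³
  aluminum alloy: σ_y = 288.0 MPa, ρ = 2780 kg/m³
  alloy steel: σ_y = 910.0 MPa, ρ = 7810 kg/m³
  alloy steel: M = 117 kN·m/kg
  aluminum alloy: M = 104 kN·m/kg
  brass: M = 17.7 kN·m/kg
Alloy steel has the largest M.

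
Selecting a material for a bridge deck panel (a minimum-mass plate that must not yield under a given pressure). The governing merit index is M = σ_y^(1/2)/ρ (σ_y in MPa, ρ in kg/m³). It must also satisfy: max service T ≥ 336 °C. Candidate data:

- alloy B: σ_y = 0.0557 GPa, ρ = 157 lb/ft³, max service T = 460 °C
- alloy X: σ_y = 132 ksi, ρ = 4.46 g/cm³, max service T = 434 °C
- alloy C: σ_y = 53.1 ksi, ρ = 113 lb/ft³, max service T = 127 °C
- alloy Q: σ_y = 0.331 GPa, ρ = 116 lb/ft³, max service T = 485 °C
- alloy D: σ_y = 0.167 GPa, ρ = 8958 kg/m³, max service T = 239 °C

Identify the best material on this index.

alloy Q

Screen on constraints: max service T ≥ 336 °C. Survivors: alloy B, alloy X, alloy Q.
After converting to SI:
  alloy B: σ_y = 55.70 MPa, ρ = 2515 kg/m³
  alloy X: σ_y = 910.1 MPa, ρ = 4460 kg/m³
  alloy Q: σ_y = 331.0 MPa, ρ = 1858 kg/m³
  alloy Q: M = 9.79×10⁻³
  alloy X: M = 6.76×10⁻³
  alloy B: M = 2.97×10⁻³
Alloy Q ranks first.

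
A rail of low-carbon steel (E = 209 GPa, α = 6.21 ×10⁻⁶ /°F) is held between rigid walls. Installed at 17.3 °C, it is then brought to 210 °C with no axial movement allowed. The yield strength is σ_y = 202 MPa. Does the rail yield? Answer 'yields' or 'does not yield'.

α = 6.21×10⁻⁶/°F × 9/5 = 11.2×10⁻⁶/K.
ΔT = 192.7 K. Constrained thermal stress σ = E·α·ΔT = 209.0×10³ MPa × 11.2×10⁻⁶ × 192.7 = 450 MPa (compressive).
Compare to σ_y = 202 MPa: σ ≥ σ_y, so it yields.

yields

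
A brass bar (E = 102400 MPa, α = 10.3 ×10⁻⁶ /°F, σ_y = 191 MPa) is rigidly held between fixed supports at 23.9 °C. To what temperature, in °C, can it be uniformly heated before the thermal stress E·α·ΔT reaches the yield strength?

E = 102400 MPa = 102.4 GPa.
α = 10.3×10⁻⁶/°F × 9/5 = 18.5×10⁻⁶/K.
E·α·ΔT = 191.0 MPa ⇒ ΔT = 191.0 / (102.4×10³ × 18.5×10⁻⁶) = 100.6 K.
T = 23.9 + 100.6 = 124.5 °C.

125 °C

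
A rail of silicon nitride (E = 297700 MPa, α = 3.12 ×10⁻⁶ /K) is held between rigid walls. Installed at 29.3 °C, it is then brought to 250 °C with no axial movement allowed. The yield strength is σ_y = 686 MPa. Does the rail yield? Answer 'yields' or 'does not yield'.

does not yield

E = 297700 MPa = 297.7 GPa.
ΔT = 220.7 K. Constrained thermal stress σ = E·α·ΔT = 297.7×10³ MPa × 3.12×10⁻⁶ × 220.7 = 205 MPa (compressive).
Compare to σ_y = 686 MPa: σ < σ_y, so it does not yield.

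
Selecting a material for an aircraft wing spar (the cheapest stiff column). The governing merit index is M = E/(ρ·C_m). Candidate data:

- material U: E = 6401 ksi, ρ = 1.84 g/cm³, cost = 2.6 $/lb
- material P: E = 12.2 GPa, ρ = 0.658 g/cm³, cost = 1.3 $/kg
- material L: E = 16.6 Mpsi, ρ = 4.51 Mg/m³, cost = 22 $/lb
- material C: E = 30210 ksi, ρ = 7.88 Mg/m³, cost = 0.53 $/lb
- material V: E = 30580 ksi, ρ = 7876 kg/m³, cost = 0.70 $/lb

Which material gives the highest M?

material C

After converting to SI:
  material U: E = 44.13 GPa, ρ = 1840 kg/m³, cost = 5.732 $/kg
  material P: E = 12.20 GPa, ρ = 658.0 kg/m³, cost = 1.300 $/kg
  material L: E = 114.5 GPa, ρ = 4510 kg/m³, cost = 48.50 $/kg
  material C: E = 208.3 GPa, ρ = 7880 kg/m³, cost = 1.168 $/kg
  material V: E = 210.8 GPa, ρ = 7876 kg/m³, cost = 1.543 $/kg
  material C: M = 22.6 MN·m per $
  material V: M = 17.3 MN·m per $
  material P: M = 14.3 MN·m per $
  material U: M = 4.18 MN·m per $
  material L: M = 0.523 MN·m per $
Material C has the largest M.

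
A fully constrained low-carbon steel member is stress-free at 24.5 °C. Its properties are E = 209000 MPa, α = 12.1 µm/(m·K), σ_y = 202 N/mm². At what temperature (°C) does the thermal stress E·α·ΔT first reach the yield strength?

E = 209000 MPa = 209.0 GPa.
σ_y = 202 N/mm² = 202.0 MPa.
E·α·ΔT = 202.0 MPa ⇒ ΔT = 202.0 / (209.0×10³ × 12.1×10⁻⁶) = 79.88 K.
T = 24.5 + 79.88 = 104.4 °C.

104 °C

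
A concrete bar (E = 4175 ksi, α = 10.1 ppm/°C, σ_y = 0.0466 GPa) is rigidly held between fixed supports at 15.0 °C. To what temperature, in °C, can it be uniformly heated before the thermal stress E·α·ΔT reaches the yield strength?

E = 4175 ksi = 28.79 GPa.
σ_y = 0.0466 GPa = 46.60 MPa.
E·α·ΔT = 46.60 MPa ⇒ ΔT = 46.60 / (28.79×10³ × 10.1×10⁻⁶) = 160.3 K.
T = 15.0 + 160.3 = 175.3 °C.

175 °C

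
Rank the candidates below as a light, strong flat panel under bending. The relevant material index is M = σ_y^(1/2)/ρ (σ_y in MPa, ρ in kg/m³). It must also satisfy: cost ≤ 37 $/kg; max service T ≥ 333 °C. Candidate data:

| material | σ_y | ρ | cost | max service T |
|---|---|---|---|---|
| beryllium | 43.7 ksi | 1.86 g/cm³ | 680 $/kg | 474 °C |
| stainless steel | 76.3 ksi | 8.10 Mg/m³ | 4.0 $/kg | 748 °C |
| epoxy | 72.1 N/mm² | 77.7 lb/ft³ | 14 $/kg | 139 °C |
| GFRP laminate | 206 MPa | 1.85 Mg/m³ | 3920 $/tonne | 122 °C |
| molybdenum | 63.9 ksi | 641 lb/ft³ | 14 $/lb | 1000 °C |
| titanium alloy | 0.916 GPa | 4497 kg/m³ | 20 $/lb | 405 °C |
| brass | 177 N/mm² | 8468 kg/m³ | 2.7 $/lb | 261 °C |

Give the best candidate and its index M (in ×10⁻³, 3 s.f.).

Screen on constraints: cost ≤ 37 $/kg; max service T ≥ 333 °C. Survivors: stainless steel, molybdenum.
In SI units:
  stainless steel: σ_y = 526.1 MPa, ρ = 8100 kg/m³
  molybdenum: σ_y = 440.6 MPa, ρ = 10270 kg/m³
  stainless steel: M = 2.83×10⁻³
  molybdenum: M = 2.04×10⁻³
Highest index: stainless steel.

stainless steel, M = 2.83×10⁻³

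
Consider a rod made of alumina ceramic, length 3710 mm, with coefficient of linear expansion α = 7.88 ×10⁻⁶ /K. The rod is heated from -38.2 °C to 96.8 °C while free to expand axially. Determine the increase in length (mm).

3.95 mm

ΔT = 96.8 − (-38.2) = 135.0 K.
ΔL = α·L₀·ΔT = 7.88×10⁻⁶ × 3710 mm × 135.0 K = 3.95 mm.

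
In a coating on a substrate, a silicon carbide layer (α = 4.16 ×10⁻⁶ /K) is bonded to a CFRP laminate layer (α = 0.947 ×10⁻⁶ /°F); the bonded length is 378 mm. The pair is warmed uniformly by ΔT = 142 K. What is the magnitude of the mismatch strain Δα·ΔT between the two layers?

3.49×10⁻⁴

CFRP laminate: α = 0.947×10⁻⁶/°F × 9/5 = 1.70×10⁻⁶/K.
Δα = |4.16 − 1.70|×10⁻⁶/K = 2.46×10⁻⁶/K.
Mismatch strain = Δα·ΔT = 2.46×10⁻⁶ × 142.0 = 3.49×10⁻⁴.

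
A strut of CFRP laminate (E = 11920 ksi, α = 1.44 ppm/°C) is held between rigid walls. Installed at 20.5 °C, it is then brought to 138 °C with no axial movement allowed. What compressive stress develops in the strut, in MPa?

E = 11920 ksi = 82.19 GPa.
ΔT = 117.5 K. Constrained thermal stress σ = E·α·ΔT = 82.19×10³ MPa × 1.44×10⁻⁶ × 117.5 = 13.9 MPa (compressive).

13.9 MPa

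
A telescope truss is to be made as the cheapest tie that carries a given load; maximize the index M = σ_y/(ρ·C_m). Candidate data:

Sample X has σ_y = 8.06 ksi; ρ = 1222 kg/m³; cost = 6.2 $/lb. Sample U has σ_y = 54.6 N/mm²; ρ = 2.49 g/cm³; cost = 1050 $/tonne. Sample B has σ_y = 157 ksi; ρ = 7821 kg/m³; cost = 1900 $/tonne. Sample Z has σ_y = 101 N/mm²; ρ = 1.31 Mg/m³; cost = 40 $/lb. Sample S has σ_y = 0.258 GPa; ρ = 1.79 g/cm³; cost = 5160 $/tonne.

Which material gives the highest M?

sample B

Convert each candidate to consistent units, then evaluate M:
  sample X: σ_y = 55.57 MPa, ρ = 1222 kg/m³, cost = 13.67 $/kg
  sample U: σ_y = 54.60 MPa, ρ = 2490 kg/m³, cost = 1.050 $/kg
  sample B: σ_y = 1082 MPa, ρ = 7821 kg/m³, cost = 1.900 $/kg
  sample Z: σ_y = 101.0 MPa, ρ = 1310 kg/m³, cost = 88.18 $/kg
  sample S: σ_y = 258.0 MPa, ρ = 1790 kg/m³, cost = 5.160 $/kg
  sample B: M = 72.8 kN·m per $
  sample S: M = 27.9 kN·m per $
  sample U: M = 20.9 kN·m per $
  sample X: M = 3.33 kN·m per $
  sample Z: M = 0.874 kN·m per $
Sample B ranks first.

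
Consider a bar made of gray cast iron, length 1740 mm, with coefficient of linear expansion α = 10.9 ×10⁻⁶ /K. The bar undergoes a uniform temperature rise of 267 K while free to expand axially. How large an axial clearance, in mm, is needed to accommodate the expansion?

ΔL = α·L₀·ΔT = 10.9×10⁻⁶ × 1740 mm × 267.0 K = 5.06 mm.

5.06 mm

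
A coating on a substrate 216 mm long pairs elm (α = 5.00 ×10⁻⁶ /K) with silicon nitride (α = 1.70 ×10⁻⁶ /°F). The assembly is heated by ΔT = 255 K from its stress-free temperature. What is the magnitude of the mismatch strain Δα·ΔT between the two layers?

4.95×10⁻⁴

silicon nitride: α = 1.70×10⁻⁶/°F × 9/5 = 3.06×10⁻⁶/K.
Δα = |5.00 − 3.06|×10⁻⁶/K = 1.94×10⁻⁶/K.
Mismatch strain = Δα·ΔT = 1.94×10⁻⁶ × 255.0 = 4.95×10⁻⁴.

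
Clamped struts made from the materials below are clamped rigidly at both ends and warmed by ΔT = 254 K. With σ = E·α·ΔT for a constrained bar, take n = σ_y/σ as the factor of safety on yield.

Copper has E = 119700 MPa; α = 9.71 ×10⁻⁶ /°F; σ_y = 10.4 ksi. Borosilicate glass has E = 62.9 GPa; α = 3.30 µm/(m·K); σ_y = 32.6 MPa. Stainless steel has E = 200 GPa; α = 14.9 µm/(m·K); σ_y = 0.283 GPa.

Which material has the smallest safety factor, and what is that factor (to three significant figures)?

copper, n = 0.135

Converting E to GPa, α to ×10⁻⁶/K, σ_y to MPa, then σ and n for each:
  copper: E = 119.7, α = 17.5, σ_y = 71.71 → σ = 531 MPa, n = 0.135
  borosilicate glass: E = 62.90, α = 3.30, σ_y = 32.60 → σ = 52.7 MPa, n = 0.618
  stainless steel: E = 200.0, α = 14.9, σ_y = 283.0 → σ = 757 MPa, n = 0.374
Copper has the lowest safety factor, n = 0.135.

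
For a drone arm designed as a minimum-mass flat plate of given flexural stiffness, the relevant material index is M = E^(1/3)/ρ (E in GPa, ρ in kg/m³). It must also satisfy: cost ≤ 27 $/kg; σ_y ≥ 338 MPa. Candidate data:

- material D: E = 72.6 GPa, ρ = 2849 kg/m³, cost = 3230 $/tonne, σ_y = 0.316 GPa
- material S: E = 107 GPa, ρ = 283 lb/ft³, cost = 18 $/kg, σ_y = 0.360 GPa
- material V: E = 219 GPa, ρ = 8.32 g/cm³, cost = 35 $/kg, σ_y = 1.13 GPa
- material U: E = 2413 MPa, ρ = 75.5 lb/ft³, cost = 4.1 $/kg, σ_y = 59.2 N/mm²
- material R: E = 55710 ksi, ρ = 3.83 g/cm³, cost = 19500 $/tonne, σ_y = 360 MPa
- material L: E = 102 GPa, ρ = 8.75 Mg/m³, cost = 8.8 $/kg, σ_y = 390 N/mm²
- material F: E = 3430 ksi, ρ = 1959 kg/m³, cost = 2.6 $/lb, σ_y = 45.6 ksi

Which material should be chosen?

material R

Screen on constraints: cost ≤ 27 $/kg; σ_y ≥ 338 MPa. Survivors: material S, material R, material L.
Convert each candidate to consistent units, then evaluate M:
  material S: E = 107.0 GPa, ρ = 4533 kg/m³
  material R: E = 384.1 GPa, ρ = 3830 kg/m³
  material L: E = 102.0 GPa, ρ = 8750 kg/m³
  material R: M = 1.90×10⁻³
  material S: M = 1.05×10⁻³
  material L: M = 0.534×10⁻³
Material R has the largest M.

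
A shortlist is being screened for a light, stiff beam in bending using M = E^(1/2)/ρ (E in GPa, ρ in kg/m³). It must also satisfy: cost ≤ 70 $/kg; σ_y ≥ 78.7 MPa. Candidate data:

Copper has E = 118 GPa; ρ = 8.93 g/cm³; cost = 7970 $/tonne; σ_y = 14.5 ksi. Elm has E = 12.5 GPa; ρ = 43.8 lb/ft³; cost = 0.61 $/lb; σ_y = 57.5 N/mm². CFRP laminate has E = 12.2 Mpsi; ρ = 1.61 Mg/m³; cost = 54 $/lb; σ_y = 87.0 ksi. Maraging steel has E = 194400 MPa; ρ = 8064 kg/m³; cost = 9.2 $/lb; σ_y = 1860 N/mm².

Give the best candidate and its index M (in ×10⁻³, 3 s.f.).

maraging steel, M = 1.73×10⁻³

Screen on constraints: cost ≤ 70 $/kg; σ_y ≥ 78.7 MPa. Survivors: copper, maraging steel.
In SI units:
  copper: E = 118.0 GPa, ρ = 8930 kg/m³
  maraging steel: E = 194.4 GPa, ρ = 8064 kg/m³
  maraging steel: M = 1.73×10⁻³
  copper: M = 1.22×10⁻³
Highest index: maraging steel.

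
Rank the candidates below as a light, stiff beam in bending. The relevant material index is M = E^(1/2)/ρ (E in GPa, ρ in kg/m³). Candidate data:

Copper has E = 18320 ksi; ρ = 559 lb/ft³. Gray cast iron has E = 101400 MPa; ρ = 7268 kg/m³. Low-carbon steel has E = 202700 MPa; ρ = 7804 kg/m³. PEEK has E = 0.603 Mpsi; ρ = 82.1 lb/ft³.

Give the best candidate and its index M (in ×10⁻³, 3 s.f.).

low-carbon steel, M = 1.82×10⁻³

In SI units:
  copper: E = 126.3 GPa, ρ = 8954 kg/m³
  gray cast iron: E = 101.4 GPa, ρ = 7268 kg/m³
  low-carbon steel: E = 202.7 GPa, ρ = 7804 kg/m³
  PEEK: E = 4.158 GPa, ρ = 1315 kg/m³
  low-carbon steel: M = 1.82×10⁻³
  PEEK: M = 1.55×10⁻³
  gray cast iron: M = 1.39×10⁻³
  copper: M = 1.26×10⁻³
Low-carbon steel has the largest M.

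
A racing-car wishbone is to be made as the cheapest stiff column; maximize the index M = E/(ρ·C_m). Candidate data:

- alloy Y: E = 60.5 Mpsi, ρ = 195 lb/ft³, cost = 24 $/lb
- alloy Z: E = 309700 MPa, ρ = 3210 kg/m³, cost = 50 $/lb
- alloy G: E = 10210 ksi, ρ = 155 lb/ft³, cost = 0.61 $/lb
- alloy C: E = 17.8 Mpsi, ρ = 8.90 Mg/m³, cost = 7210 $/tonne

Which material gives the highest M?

Convert each candidate to consistent units, then evaluate M:
  alloy Y: E = 417.1 GPa, ρ = 3124 kg/m³, cost = 52.91 $/kg
  alloy Z: E = 309.7 GPa, ρ = 3210 kg/m³, cost = 110.2 $/kg
  alloy G: E = 70.40 GPa, ρ = 2483 kg/m³, cost = 1.345 $/kg
  alloy C: E = 122.7 GPa, ρ = 8900 kg/m³, cost = 7.210 $/kg
  alloy G: M = 21.1 MN·m per $
  alloy Y: M = 2.52 MN·m per $
  alloy C: M = 1.91 MN·m per $
  alloy Z: M = 0.875 MN·m per $
The maximum is for alloy G.

alloy G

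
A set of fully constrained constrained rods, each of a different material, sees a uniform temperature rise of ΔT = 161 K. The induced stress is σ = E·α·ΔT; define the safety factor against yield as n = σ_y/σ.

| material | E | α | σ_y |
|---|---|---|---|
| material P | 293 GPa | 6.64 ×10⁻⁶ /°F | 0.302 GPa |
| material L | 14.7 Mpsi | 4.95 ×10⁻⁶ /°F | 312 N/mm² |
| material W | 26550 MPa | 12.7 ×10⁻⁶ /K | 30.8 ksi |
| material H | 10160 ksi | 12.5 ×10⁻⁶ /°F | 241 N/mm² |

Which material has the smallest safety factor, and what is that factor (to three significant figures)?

With everything in SI (GPa, ×10⁻⁶/K, MPa):
  material P: E = 293.0, α = 12.0, σ_y = 302.0 → σ = 564 MPa, n = 0.536
  material L: E = 101.4, α = 8.91, σ_y = 312.0 → σ = 145 MPa, n = 2.15
  material W: E = 26.55, α = 12.7, σ_y = 212.4 → σ = 54.3 MPa, n = 3.91
  material H: E = 70.05, α = 22.5, σ_y = 241.0 → σ = 254 MPa, n = 0.950
The minimum is material P at n = 0.536.

material P, n = 0.536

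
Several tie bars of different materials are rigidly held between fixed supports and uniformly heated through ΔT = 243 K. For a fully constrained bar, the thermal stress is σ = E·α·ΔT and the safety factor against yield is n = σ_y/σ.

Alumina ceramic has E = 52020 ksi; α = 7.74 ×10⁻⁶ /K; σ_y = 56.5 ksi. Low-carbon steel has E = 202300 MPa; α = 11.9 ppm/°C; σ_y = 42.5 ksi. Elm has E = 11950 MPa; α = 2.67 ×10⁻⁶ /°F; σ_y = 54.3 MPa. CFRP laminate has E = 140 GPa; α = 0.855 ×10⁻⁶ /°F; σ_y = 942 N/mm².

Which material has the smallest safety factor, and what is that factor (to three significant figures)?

Per material, after unit conversion:
  alumina ceramic: E = 358.7, α = 7.74, σ_y = 389.6 → σ = 675 MPa, n = 0.577
  low-carbon steel: E = 202.3, α = 11.9, σ_y = 293.0 → σ = 585 MPa, n = 0.501
  elm: E = 11.95, α = 4.81, σ_y = 54.30 → σ = 14.0 MPa, n = 3.89
  CFRP laminate: E = 140.0, α = 1.54, σ_y = 942.0 → σ = 52.4 MPa, n = 18.0
The minimum is low-carbon steel at n = 0.501.

low-carbon steel, n = 0.501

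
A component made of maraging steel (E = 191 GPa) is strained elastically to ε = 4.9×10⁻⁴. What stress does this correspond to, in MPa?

σ = E·ε = 191000 MPa × 4.9×10⁻⁴ = 93.6 MPa.

93.6 MPa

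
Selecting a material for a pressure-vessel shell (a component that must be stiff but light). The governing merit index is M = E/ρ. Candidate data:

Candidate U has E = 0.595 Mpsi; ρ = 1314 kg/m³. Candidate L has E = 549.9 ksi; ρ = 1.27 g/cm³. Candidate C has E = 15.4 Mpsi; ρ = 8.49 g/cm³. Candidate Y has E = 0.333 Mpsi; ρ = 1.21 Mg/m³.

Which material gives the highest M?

In SI units:
  candidate U: E = 4.102 GPa, ρ = 1314 kg/m³
  candidate L: E = 3.791 GPa, ρ = 1270 kg/m³
  candidate C: E = 106.2 GPa, ρ = 8490 kg/m³
  candidate Y: E = 2.296 GPa, ρ = 1210 kg/m³
  candidate C: M = 12.5 MN·m/kg
  candidate U: M = 3.12 MN·m/kg
  candidate L: M = 2.99 MN·m/kg
  candidate Y: M = 1.90 MN·m/kg
Candidate C has the largest M.

candidate C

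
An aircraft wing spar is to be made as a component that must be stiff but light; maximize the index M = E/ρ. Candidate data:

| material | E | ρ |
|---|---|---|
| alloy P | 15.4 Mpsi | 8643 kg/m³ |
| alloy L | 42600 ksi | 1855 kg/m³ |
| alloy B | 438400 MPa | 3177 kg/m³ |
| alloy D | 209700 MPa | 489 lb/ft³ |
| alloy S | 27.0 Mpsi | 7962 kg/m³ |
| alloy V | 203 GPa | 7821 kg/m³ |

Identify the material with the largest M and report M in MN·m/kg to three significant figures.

Putting every candidate on a common basis:
  alloy P: E = 106.2 GPa, ρ = 8643 kg/m³
  alloy L: E = 293.7 GPa, ρ = 1855 kg/m³
  alloy B: E = 438.4 GPa, ρ = 3177 kg/m³
  alloy D: E = 209.7 GPa, ρ = 7833 kg/m³
  alloy S: E = 186.2 GPa, ρ = 7962 kg/m³
  alloy V: E = 203.0 GPa, ρ = 7821 kg/m³
  alloy L: M = 158 MN·m/kg
  alloy B: M = 138 MN·m/kg
  alloy D: M = 26.8 MN·m/kg
  alloy V: M = 26.0 MN·m/kg
  alloy S: M = 23.4 MN·m/kg
  alloy P: M = 12.3 MN·m/kg
Alloy L ranks first.

alloy L, M = 158 MN·m/kg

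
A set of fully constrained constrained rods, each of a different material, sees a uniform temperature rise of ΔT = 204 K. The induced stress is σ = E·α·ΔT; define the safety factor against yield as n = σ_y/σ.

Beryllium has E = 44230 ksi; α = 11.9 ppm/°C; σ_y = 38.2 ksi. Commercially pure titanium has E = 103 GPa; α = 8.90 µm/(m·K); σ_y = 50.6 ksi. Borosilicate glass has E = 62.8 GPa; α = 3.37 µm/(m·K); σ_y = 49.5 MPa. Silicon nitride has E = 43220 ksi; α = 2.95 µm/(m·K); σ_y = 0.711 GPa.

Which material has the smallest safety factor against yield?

beryllium

In consistent units (E in GPa, α in ×10⁻⁶/K, σ_y in MPa):
  beryllium: E = 305.0, α = 11.9, σ_y = 263.4 → σ = 740 MPa, n = 0.356
  commercially pure titanium: E = 103.0, α = 8.90, σ_y = 348.9 → σ = 187 MPa, n = 1.87
  borosilicate glass: E = 62.80, α = 3.37, σ_y = 49.50 → σ = 43.2 MPa, n = 1.15
  silicon nitride: E = 298.0, α = 2.95, σ_y = 711.0 → σ = 179 MPa, n = 3.96
The minimum is beryllium at n = 0.356.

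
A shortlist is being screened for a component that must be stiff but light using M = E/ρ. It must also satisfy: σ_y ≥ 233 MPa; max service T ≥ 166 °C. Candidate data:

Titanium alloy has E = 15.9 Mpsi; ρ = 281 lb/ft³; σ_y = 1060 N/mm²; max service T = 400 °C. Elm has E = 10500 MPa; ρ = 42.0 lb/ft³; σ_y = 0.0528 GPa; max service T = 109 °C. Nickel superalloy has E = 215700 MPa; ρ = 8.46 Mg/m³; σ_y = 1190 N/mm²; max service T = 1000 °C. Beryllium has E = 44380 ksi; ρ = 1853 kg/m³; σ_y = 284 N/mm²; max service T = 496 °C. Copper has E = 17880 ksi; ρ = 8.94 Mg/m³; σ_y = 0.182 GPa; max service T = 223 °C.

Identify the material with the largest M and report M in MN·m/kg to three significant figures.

Screen on constraints: σ_y ≥ 233 MPa; max service T ≥ 166 °C. Survivors: titanium alloy, nickel superalloy, beryllium.
Putting every candidate on a common basis:
  titanium alloy: E = 109.6 GPa, ρ = 4501 kg/m³
  nickel superalloy: E = 215.7 GPa, ρ = 8460 kg/m³
  beryllium: E = 306.0 GPa, ρ = 1853 kg/m³
  beryllium: M = 165 MN·m/kg
  nickel superalloy: M = 25.5 MN·m/kg
  titanium alloy: M = 24.4 MN·m/kg
Beryllium ranks first.

beryllium, M = 165 MN·m/kg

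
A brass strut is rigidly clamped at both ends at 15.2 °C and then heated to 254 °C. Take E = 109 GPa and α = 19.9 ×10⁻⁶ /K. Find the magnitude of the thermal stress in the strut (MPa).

ΔT = 238.8 K. Constrained thermal stress σ = E·α·ΔT = 109.0×10³ MPa × 19.9×10⁻⁶ × 238.8 = 518 MPa (compressive).

518 MPa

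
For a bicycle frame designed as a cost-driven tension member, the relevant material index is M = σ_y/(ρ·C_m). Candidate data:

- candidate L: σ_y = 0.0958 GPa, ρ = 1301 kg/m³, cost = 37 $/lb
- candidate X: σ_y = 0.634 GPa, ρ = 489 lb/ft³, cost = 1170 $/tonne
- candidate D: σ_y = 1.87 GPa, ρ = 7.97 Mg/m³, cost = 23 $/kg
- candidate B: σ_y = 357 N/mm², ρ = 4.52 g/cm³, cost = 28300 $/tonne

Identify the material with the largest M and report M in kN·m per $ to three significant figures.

candidate X, M = 69.2 kN·m per $

Putting every candidate on a common basis:
  candidate L: σ_y = 95.80 MPa, ρ = 1301 kg/m³, cost = 81.57 $/kg
  candidate X: σ_y = 634.0 MPa, ρ = 7833 kg/m³, cost = 1.170 $/kg
  candidate D: σ_y = 1870 MPa, ρ = 7970 kg/m³, cost = 23.00 $/kg
  candidate B: σ_y = 357.0 MPa, ρ = 4520 kg/m³, cost = 28.30 $/kg
  candidate X: M = 69.2 kN·m per $
  candidate D: M = 10.2 kN·m per $
  candidate B: M = 2.79 kN·m per $
  candidate L: M = 0.903 kN·m per $
The maximum is for candidate X.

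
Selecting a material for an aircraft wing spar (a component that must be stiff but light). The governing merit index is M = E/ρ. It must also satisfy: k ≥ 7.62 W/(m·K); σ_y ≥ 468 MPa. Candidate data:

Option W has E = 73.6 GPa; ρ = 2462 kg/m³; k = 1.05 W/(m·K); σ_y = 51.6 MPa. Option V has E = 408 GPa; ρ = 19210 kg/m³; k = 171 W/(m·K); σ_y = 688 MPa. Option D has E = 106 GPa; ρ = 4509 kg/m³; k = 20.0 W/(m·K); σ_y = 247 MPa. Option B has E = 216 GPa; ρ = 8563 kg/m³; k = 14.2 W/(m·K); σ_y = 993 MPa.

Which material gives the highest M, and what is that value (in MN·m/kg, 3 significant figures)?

Screen on constraints: k ≥ 7.62 W/(m·K); σ_y ≥ 468 MPa. Survivors: option V, option B.
Per-candidate index values:
  option B: M = 25.2 MN·m/kg
  option V: M = 21.2 MN·m/kg
Highest index: option B.

option B, M = 25.2 MN·m/kg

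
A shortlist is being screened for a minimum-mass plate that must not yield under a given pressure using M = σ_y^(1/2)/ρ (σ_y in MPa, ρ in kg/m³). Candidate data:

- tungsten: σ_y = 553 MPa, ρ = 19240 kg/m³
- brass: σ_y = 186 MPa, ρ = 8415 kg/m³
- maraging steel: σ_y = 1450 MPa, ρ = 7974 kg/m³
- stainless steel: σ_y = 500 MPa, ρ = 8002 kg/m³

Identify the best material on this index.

maraging steel

Evaluate M for each candidate:
  maraging steel: M = 4.78×10⁻³
  stainless steel: M = 2.79×10⁻³
  brass: M = 1.62×10⁻³
  tungsten: M = 1.22×10⁻³
Highest index: maraging steel.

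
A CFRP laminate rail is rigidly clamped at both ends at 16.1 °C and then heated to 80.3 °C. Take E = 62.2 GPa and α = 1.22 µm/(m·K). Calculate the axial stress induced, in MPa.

ΔT = 64.20 K. Constrained thermal stress σ = E·α·ΔT = 62.20×10³ MPa × 1.22×10⁻⁶ × 64.20 = 4.87 MPa (compressive).

4.87 MPa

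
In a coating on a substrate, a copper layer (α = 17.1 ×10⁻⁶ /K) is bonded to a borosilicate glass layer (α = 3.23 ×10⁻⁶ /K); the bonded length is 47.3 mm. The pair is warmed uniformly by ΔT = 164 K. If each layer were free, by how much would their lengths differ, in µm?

Δα = |17.1 − 3.23|×10⁻⁶/K = 13.9×10⁻⁶/K.
ΔL_mismatch = Δα·L·ΔT = 13.9×10⁻⁶ × 47.3 mm × 164.0 K = 108 µm.

108 µm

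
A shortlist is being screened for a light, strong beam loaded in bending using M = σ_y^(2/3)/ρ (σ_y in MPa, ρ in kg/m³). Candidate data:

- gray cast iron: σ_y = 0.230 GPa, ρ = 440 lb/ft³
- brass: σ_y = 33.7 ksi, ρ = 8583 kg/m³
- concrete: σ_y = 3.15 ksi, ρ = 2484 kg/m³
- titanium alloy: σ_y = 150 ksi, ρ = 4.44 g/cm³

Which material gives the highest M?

titanium alloy

Normalizing units and computing the index:
  gray cast iron: σ_y = 230.0 MPa, ρ = 7048 kg/m³
  brass: σ_y = 232.4 MPa, ρ = 8583 kg/m³
  concrete: σ_y = 21.72 MPa, ρ = 2484 kg/m³
  titanium alloy: σ_y = 1034 MPa, ρ = 4440 kg/m³
  titanium alloy: M = 23.0×10⁻³
  gray cast iron: M = 5.33×10⁻³
  brass: M = 4.40×10⁻³
  concrete: M = 3.13×10⁻³
Titanium alloy ranks first.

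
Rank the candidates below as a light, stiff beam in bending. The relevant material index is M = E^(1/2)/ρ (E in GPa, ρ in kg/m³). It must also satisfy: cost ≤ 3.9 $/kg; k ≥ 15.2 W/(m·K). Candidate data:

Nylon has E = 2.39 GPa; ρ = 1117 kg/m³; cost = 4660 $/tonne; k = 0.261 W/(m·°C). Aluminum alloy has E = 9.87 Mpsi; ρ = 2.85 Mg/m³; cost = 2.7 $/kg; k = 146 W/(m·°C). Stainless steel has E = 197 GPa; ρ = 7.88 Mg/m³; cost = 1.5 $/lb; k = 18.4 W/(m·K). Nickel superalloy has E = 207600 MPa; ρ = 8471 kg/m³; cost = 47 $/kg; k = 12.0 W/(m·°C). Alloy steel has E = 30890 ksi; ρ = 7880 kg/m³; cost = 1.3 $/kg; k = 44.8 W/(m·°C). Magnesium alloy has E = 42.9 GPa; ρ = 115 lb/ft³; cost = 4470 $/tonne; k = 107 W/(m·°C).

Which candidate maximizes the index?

aluminum alloy

Screen on constraints: cost ≤ 3.9 $/kg; k ≥ 15.2 W/(m·K). Survivors: aluminum alloy, stainless steel, alloy steel.
Normalizing units and computing the index:
  aluminum alloy: E = 68.05 GPa, ρ = 2850 kg/m³
  stainless steel: E = 197.0 GPa, ρ = 7880 kg/m³
  alloy steel: E = 213.0 GPa, ρ = 7880 kg/m³
  aluminum alloy: M = 2.89×10⁻³
  alloy steel: M = 1.85×10⁻³
  stainless steel: M = 1.78×10⁻³
Aluminum alloy ranks first.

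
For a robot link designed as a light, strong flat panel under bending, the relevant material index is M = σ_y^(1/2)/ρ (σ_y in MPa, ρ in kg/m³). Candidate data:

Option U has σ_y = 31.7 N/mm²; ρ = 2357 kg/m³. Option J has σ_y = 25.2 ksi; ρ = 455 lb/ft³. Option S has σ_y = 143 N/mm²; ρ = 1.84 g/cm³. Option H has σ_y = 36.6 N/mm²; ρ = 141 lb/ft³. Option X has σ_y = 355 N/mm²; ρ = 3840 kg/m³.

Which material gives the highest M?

option S

Normalizing units and computing the index:
  option U: σ_y = 31.70 MPa, ρ = 2357 kg/m³
  option J: σ_y = 173.7 MPa, ρ = 7288 kg/m³
  option S: σ_y = 143.0 MPa, ρ = 1840 kg/m³
  option H: σ_y = 36.60 MPa, ρ = 2259 kg/m³
  option X: σ_y = 355.0 MPa, ρ = 3840 kg/m³
  option S: M = 6.50×10⁻³
  option X: M = 4.91×10⁻³
  option H: M = 2.68×10⁻³
  option U: M = 2.39×10⁻³
  option J: M = 1.81×10⁻³
Option S has the largest M.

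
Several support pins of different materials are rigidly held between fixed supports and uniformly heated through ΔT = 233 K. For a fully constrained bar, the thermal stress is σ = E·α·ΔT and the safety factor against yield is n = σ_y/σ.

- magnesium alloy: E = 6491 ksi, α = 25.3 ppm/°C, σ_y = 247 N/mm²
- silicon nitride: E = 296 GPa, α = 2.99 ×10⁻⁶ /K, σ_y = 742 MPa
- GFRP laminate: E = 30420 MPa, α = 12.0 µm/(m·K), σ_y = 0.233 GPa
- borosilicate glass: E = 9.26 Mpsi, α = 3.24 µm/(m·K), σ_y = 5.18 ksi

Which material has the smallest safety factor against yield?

Per material, after unit conversion:
  magnesium alloy: E = 44.75, α = 25.3, σ_y = 247.0 → σ = 264 MPa, n = 0.936
  silicon nitride: E = 296.0, α = 2.99, σ_y = 742.0 → σ = 206 MPa, n = 3.60
  GFRP laminate: E = 30.42, α = 12.0, σ_y = 233.0 → σ = 85.1 MPa, n = 2.74
  borosilicate glass: E = 63.85, α = 3.24, σ_y = 35.71 → σ = 48.2 MPa, n = 0.741
Smallest n: borosilicate glass with n = 0.741.

borosilicate glass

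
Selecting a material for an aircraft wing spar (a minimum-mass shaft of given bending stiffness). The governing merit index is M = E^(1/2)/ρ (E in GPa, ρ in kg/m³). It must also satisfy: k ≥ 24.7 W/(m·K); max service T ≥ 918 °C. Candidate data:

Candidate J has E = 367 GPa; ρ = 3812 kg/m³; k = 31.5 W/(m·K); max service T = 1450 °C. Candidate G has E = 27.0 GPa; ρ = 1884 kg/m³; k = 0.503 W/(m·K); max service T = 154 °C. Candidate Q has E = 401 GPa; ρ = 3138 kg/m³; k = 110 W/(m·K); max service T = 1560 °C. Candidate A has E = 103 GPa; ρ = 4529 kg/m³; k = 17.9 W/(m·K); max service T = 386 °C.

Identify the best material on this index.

Screen on constraints: k ≥ 24.7 W/(m·K); max service T ≥ 918 °C. Survivors: candidate J, candidate Q.
Evaluate M for each candidate:
  candidate Q: M = 6.38×10⁻³
  candidate J: M = 5.03×10⁻³
Candidate Q has the largest M.

candidate Q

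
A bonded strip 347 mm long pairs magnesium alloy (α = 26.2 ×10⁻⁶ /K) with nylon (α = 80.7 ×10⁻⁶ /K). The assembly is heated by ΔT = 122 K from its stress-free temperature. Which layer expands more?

α(magnesium alloy) = 26.2×10⁻⁶/K vs α(nylon) = 80.7×10⁻⁶/K.
Higher α expands more for the same ΔT: nylon.

nylon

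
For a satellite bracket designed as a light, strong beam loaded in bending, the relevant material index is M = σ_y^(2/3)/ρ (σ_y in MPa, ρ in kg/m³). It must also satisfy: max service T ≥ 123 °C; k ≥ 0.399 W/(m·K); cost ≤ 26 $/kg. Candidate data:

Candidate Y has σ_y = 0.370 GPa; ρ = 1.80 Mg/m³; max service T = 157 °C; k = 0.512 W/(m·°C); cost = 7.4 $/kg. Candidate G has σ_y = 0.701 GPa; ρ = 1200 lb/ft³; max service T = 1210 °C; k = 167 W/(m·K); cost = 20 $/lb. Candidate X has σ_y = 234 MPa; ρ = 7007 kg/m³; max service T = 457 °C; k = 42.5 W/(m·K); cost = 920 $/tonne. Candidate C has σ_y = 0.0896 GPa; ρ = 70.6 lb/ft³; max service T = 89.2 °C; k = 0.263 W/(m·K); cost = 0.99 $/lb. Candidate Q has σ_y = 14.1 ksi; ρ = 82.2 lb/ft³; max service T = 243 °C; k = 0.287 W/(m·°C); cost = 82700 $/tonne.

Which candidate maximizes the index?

candidate Y

Screen on constraints: max service T ≥ 123 °C; k ≥ 0.399 W/(m·K); cost ≤ 26 $/kg. Survivors: candidate Y, candidate X.
After converting to SI:
  candidate Y: σ_y = 370.0 MPa, ρ = 1800 kg/m³
  candidate X: σ_y = 234.0 MPa, ρ = 7007 kg/m³
  candidate Y: M = 28.6×10⁻³
  candidate X: M = 5.42×10⁻³
Candidate Y has the largest M.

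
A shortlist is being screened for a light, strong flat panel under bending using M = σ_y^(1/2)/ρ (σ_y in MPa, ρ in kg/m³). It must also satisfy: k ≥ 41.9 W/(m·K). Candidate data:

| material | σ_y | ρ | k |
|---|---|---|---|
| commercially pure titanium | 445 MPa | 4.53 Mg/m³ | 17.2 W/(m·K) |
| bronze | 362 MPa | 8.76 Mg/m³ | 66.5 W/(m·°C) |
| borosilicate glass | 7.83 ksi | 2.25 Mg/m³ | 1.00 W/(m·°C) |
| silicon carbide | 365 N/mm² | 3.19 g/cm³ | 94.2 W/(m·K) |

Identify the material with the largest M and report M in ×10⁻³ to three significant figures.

Screen on constraints: k ≥ 41.9 W/(m·K). Survivors: bronze, silicon carbide.
Normalizing units and computing the index:
  bronze: σ_y = 362.0 MPa, ρ = 8760 kg/m³
  silicon carbide: σ_y = 365.0 MPa, ρ = 3190 kg/m³
  silicon carbide: M = 5.99×10⁻³
  bronze: M = 2.17×10⁻³
The maximum is for silicon carbide.

silicon carbide, M = 5.99×10⁻³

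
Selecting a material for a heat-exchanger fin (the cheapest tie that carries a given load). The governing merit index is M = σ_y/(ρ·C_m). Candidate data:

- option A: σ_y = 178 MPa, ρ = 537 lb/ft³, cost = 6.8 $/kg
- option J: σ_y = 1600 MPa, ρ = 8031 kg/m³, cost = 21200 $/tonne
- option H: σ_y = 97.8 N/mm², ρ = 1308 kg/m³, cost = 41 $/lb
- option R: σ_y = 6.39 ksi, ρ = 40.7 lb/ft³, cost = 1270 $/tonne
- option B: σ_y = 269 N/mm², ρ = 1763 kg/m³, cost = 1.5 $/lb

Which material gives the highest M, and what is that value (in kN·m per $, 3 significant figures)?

Normalizing units and computing the index:
  option A: σ_y = 178.0 MPa, ρ = 8602 kg/m³, cost = 6.800 $/kg
  option J: σ_y = 1600 MPa, ρ = 8031 kg/m³, cost = 21.20 $/kg
  option H: σ_y = 97.80 MPa, ρ = 1308 kg/m³, cost = 90.39 $/kg
  option R: σ_y = 44.06 MPa, ρ = 652.0 kg/m³, cost = 1.270 $/kg
  option B: σ_y = 269.0 MPa, ρ = 1763 kg/m³, cost = 3.307 $/kg
  option R: M = 53.2 kN·m per $
  option B: M = 46.1 kN·m per $
  option J: M = 9.40 kN·m per $
  option A: M = 3.04 kN·m per $
  option H: M = 0.827 kN·m per $
The maximum is for option R.

option R, M = 53.2 kN·m per $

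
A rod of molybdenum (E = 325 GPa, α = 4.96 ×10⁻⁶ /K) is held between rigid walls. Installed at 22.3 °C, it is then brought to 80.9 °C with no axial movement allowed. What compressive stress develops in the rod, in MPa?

ΔT = 58.60 K. Constrained thermal stress σ = E·α·ΔT = 325.0×10³ MPa × 4.96×10⁻⁶ × 58.60 = 94.5 MPa (compressive).

94.5 MPa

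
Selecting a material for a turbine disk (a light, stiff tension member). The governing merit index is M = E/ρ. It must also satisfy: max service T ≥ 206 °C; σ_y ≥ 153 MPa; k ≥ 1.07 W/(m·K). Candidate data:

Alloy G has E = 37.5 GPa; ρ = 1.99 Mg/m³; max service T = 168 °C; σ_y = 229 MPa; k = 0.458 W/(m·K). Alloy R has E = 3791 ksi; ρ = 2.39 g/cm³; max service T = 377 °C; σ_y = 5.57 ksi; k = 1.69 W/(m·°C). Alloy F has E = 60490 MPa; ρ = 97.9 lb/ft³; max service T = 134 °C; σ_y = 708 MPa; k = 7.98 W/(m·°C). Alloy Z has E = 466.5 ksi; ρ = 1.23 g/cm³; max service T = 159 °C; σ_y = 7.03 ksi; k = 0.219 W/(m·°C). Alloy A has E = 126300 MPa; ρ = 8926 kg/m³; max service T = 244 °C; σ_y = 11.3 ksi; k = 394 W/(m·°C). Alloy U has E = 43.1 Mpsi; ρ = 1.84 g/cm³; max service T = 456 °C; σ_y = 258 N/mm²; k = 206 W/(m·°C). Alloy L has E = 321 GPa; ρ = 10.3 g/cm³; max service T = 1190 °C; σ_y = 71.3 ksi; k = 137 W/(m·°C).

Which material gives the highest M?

Screen on constraints: max service T ≥ 206 °C; σ_y ≥ 153 MPa; k ≥ 1.07 W/(m·K). Survivors: alloy U, alloy L.
Normalizing units and computing the index:
  alloy U: E = 297.2 GPa, ρ = 1840 kg/m³
  alloy L: E = 321.0 GPa, ρ = 10300 kg/m³
  alloy U: M = 162 MN·m/kg
  alloy L: M = 31.2 MN·m/kg
Highest index: alloy U.

alloy U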